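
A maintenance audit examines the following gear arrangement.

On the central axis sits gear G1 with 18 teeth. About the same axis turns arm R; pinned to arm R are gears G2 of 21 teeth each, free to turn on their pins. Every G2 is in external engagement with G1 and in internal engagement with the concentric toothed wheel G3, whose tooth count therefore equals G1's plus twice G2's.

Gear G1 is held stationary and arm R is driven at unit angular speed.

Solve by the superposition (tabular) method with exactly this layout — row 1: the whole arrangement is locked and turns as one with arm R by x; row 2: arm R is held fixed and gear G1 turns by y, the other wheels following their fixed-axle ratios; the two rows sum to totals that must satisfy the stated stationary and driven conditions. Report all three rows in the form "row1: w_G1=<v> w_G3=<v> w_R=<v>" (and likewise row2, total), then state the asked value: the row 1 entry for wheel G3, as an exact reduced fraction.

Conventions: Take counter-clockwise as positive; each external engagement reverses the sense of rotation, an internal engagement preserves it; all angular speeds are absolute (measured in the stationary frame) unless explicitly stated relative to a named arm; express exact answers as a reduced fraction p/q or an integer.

row1: w_G1=1 w_G3=1 w_R=1
row2: w_G1=-1 w_G3=3/10 w_R=0
total: w_G1=0 w_G3=13/10 w_R=1
asked value: 1

topology: planetary set — G1 18T / G2 21T / G3 60T, arm = carrier (Willis)
superposition row 1 [locked train]: every member turns x
superposition row 2 [arm held]: sun y, ring −(18/60)·y, arm 0
boundary: total ω_sun = x + y = 0 and total ω_arm = x = 1  ⇒  y = -1, x = 1
row 2 ring = −(18/60)·(-1) = 3/10
totals (row 1 + row 2): sun 1 + (-1) = 0, ring 1 + 3/10 = 13/10, arm 1 + 0 = 1
asked cell (row1, ring) = 1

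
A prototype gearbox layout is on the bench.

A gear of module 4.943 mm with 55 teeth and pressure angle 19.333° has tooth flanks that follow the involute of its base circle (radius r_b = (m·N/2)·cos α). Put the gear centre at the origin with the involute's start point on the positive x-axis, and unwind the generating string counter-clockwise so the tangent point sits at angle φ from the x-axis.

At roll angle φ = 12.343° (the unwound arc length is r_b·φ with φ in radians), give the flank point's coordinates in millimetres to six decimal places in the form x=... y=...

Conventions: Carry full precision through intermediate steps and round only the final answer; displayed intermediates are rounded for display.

x=131.209220 y=0.425473

single-mesh involute tooth geometry (55T wheel at module 4.943)
pitch radius r_p = m·N/2 = 4.943·55/2 = 135.932500
base radius r_b = r_p·cos α = 135.932500·cos 19.333° = 128.267325
roll angle φ = 12.343° = 0.21542599 rad
x = r_b·(cos φ + φ·sin φ) = 131.209220
y = r_b·(sin φ − φ·cos φ) = 0.425473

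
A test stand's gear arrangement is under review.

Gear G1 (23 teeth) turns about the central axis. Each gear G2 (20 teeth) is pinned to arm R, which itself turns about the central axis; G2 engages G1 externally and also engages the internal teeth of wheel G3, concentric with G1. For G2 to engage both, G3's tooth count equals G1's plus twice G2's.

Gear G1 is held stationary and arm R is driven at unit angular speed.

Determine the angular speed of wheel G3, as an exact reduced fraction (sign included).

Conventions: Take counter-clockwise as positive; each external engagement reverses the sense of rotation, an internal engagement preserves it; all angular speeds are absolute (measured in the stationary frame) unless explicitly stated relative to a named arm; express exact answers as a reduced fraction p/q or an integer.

planetary set (23T centre, 20T on arm, 63T internal) — Willis relation
ring teeth: 23 + 2·20 = 63
23(ω_sun−ω_arm) = −63(ω_ring−ω_arm),  ω_sun = 0, ω_arm = 1
ω_ring = 1 − (23/63)(0−1) = 86/63
exact speed ratio = 86/63

86/63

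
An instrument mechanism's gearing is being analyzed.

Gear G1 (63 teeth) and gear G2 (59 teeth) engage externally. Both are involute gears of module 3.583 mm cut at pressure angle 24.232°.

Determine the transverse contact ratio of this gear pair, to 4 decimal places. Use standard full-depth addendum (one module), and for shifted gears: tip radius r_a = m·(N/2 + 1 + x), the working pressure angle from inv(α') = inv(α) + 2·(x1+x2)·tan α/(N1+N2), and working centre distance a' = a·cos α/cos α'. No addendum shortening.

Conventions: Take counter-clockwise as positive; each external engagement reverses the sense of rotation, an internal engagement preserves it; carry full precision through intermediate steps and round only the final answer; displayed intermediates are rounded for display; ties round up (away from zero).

1.5850

recognized (one external pair, fixed centres): single-mesh tooth geometry, m = 3.583, N1 = 63, N2 = 59
base radii: r_b1 = 102.920125, r_b2 = 96.385514
tip radii: r_a1 = 116.447500, r_a2 = 109.281500
no profile shift: α' = α, a' = a
action lengths: √(r_a1²−r_b1²) = 54.474472, √(r_a2²−r_b2²) = 51.500281
base pitch p_b = π·m·cos α = 10.264543
CR = (54.474472 + 51.500281 − 218.563000·sin 24.23200°)/10.264543 = 1.585011
contact ratio ≈ 1.5850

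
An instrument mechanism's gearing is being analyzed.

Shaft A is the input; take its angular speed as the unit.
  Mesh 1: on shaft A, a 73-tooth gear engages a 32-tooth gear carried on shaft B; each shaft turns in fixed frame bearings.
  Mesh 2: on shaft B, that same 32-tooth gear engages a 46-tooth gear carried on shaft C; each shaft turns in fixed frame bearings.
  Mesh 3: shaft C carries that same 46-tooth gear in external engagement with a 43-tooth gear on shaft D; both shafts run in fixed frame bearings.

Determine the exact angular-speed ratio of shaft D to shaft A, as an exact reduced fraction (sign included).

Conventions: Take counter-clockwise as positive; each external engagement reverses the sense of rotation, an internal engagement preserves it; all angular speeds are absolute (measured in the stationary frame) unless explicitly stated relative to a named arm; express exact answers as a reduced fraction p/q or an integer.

-73/43

class = fixed-axis compound train [3 meshes; 3 ratios multiply, 3 sense flips]
mesh 1 [73T→32T]: running ratio 73/32, sense −
mesh 2 [32T→46T]: running ratio 73/46, sense +
mesh 3 [46T→43T]: running ratio 73/43, sense −
ω_out/ω_in = -73/43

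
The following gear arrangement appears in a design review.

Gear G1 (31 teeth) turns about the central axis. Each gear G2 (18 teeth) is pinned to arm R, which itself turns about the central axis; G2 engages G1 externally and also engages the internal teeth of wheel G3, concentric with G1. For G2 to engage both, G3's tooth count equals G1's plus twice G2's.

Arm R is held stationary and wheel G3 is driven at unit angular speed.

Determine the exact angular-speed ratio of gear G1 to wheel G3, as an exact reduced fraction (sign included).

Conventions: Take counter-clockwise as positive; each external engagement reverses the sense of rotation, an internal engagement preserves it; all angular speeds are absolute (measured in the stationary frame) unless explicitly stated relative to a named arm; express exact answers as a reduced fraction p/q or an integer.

-67/31

planetary set (31T centre, 18T on arm, 67T internal) — Willis relation
ring teeth: 31 + 2·18 = 67
31(ω_sun−ω_arm) = −67(ω_ring−ω_arm),  ω_arm = 0, ω_ring = 1
ω_sun = 0 − (67/31)(1−0) = -67/31
ω_out/ω_in = -67/31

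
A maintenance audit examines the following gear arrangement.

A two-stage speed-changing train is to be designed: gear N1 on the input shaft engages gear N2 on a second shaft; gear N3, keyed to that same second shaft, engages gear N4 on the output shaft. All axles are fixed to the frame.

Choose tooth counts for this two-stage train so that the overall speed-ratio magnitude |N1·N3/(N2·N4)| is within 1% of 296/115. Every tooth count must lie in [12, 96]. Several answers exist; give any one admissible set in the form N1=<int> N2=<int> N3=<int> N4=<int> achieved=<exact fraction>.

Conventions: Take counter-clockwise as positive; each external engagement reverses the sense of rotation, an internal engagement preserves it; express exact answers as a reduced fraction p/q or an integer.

N1=12 N2=15 N3=74 N4=23 achieved=296/115

2-stage fixed-axis compound train for ratio 296/115
target = 296/115 in lowest terms: an exact hit needs N1·N3 = k·296 and N2·N4 = k·115 for one integer k, every count in [12, 96]; additionally prefer no 1:1 stage (N1 ≠ N2, N3 ≠ N4)
k = 1…2: no 1:1-free in-range split of k·296 and k·115 into factor pairs; take k = 3
k = 3: N1·N3 = 888 = 12·74, N2·N4 = 345 = 15·23
achieved = 12·74/(15·23) = 296/115; |achieved − target| = 0 ≤ 74/2875 ✓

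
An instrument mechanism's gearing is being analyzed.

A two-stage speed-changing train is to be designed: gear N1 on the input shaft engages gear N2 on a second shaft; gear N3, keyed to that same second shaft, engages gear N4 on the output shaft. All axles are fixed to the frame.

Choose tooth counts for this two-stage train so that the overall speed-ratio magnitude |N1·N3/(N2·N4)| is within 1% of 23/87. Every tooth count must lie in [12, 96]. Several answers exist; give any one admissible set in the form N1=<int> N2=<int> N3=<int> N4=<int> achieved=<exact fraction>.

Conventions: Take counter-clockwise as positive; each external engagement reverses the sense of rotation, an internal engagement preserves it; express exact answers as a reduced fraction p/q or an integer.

N1=12 N2=87 N3=23 N4=12 achieved=23/87

topology: fixed-axis compound train — 2 stages, target 23/87
target = 23/87 in lowest terms: an exact hit needs N1·N3 = k·23 and N2·N4 = k·87 for one integer k, every count in [12, 96]; additionally prefer no 1:1 stage (N1 ≠ N2, N3 ≠ N4)
k = 1…11: no 1:1-free in-range split of k·23 and k·87 into factor pairs; take k = 12
k = 12: N1·N3 = 276 = 12·23, N2·N4 = 1044 = 87·12
achieved = 12·23/(87·12) = 23/87; |achieved − target| = 0 ≤ 23/8700 ✓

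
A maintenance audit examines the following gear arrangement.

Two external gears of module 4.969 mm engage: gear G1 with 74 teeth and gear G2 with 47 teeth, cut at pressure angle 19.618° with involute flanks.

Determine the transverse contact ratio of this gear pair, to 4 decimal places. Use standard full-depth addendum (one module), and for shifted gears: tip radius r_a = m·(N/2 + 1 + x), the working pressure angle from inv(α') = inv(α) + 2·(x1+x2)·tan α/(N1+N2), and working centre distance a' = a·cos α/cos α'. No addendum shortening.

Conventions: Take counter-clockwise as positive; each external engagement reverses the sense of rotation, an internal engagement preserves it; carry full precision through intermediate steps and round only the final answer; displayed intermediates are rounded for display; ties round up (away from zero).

single-mesh involute tooth geometry (74T engaging 47T at module 4.969)
base radii: r_b1 = 173.180705, r_b2 = 109.993150
tip radii: r_a1 = 188.822000, r_a2 = 121.740500
no profile shift: α' = α, a' = a
action lengths: √(r_a1²−r_b1²) = 75.247532, √(r_a2²−r_b2²) = 52.175245
base pitch p_b = π·m·cos α = 14.704412
CR = (75.247532 + 52.175245 − 300.624500·sin 19.61800°)/14.704412 = 1.801422
contact ratio ≈ 1.8014

1.8014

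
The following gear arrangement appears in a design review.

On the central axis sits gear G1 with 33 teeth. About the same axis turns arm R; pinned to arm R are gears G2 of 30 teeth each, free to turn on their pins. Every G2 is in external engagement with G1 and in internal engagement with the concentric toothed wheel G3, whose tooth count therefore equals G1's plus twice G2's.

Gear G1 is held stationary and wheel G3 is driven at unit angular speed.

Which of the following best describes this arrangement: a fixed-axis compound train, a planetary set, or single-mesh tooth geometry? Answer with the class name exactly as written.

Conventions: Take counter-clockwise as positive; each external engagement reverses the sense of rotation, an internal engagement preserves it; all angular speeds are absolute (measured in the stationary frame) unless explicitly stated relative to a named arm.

topology: planetary set — G1 33T / G2 30T / G3 93T, arm = carrier (Willis)
classification: planetary set

planetary set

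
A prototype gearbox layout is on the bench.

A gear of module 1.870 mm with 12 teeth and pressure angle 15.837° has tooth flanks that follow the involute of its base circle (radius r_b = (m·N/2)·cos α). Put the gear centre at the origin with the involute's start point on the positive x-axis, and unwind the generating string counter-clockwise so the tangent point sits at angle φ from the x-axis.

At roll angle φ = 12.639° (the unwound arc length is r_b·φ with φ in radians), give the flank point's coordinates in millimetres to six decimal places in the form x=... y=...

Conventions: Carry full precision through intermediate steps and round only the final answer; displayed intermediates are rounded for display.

single-mesh involute tooth geometry (12T wheel at module 1.870)
pitch radius r_p = m·N/2 = 1.870·12/2 = 11.220000
base radius r_b = r_p·cos α = 11.220000·cos 15.837° = 10.794111
roll angle φ = 12.639° = 0.22059216 rad
x = r_b·(cos φ + φ·sin φ) = 11.053550
y = r_b·(sin φ − φ·cos φ) = 0.038434

x=11.053550 y=0.038434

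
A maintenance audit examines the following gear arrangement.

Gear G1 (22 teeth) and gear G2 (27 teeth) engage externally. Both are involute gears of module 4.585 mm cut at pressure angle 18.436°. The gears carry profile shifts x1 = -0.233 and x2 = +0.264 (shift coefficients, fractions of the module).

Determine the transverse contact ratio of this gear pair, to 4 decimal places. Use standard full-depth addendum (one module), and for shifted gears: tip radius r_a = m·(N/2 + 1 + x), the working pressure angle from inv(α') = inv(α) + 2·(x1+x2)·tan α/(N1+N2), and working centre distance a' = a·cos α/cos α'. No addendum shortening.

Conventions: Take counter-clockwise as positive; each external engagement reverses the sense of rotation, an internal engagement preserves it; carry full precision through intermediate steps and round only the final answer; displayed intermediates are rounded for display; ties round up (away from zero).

1.6567

class = single-mesh tooth geometry [involute pair 22T × 27T, m = 4.585]
base radii: r_b1 = 47.846550, r_b2 = 58.720765
tip radii: r_a1 = 53.951695, r_a2 = 67.692940
inv(α') = inv(18.436°) + 2·(-0.233+0.264)·tan α/(22+27) = 0.01200661  ⇒  α' = 18.65078°
a' = a·cos α / cos α' = 112.3325·cos 18.436°/cos 18.65078° = 112.473839
action lengths: √(r_a1²−r_b1²) = 24.929763, √(r_a2²−r_b2²) = 33.677973
base pitch p_b = π·m·cos α = 13.664943
CR = (24.929763 + 33.677973 − 112.473839·sin 18.65078°)/13.664943 = 1.656699
contact ratio ≈ 1.6567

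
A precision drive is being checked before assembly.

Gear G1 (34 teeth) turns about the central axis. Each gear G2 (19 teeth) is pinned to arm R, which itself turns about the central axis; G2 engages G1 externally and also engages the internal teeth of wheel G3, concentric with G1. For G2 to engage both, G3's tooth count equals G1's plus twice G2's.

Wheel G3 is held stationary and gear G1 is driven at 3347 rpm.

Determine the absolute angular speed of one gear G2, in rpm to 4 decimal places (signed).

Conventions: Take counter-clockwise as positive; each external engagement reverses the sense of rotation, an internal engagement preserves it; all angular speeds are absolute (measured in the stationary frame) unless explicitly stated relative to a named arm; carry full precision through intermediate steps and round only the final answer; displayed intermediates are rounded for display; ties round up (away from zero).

class = planetary set [G3 = 34+2·19 = 72; Willis about the carrier]
normalise by the input: solve with ω_sun = 1, then scale by 3347 rpm
ring teeth: 34 + 2·19 = 72
34(ω_sun−ω_arm) = −72(ω_ring−ω_arm),  ω_ring = 0, ω_sun = 1
34(1−ω_arm) = −72(0−ω_arm)  ⇒  106·ω_arm = 34  ⇒  ω_arm = 17/53
sun–planet mesh: 34·(1−17/53) = −19·(ω_p−ω_arm)  ⇒  ω_p−ω_arm = -1224/1007
ω_p = 17/53 − 1224/1007 = -17/19
scale: ω_p = -17/19 × 3347 rpm = -2994.6842 rpm

-2994.6842 rpm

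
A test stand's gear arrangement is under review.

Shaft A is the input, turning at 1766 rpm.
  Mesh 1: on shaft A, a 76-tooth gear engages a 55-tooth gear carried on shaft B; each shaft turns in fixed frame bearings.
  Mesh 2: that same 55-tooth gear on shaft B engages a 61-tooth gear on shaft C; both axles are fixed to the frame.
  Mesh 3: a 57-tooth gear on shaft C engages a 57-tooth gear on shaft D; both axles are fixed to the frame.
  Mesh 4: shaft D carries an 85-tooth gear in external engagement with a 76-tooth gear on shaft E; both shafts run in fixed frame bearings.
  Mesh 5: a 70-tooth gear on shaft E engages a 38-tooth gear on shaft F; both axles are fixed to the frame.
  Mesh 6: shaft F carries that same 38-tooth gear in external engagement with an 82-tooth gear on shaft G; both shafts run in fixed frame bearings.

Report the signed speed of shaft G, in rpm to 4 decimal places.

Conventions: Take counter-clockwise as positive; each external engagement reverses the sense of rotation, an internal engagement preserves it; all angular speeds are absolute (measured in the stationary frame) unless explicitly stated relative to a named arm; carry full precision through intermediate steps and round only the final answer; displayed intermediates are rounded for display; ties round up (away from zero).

+2100.6997 rpm

class = fixed-axis compound train [6 meshes; 6 ratios multiply, 6 sense flips]
mesh 1 [76T→55T]: ω = 1766.0000×76/55 = 2440.2909 rpm, sense flips to −
mesh 2 [55T→61T]: ω = 2440.2909×55/61 = 2200.2623 rpm, sense flips to +
mesh 3 [57T→57T]: ω = 2200.2623×57/57 = 2200.2623 rpm, sense flips to −
mesh 4 [85T→76T]: ω = 2200.2623×85/76 = 2460.8197 rpm, sense flips to +
mesh 5 [70T→38T]: ω = 2460.8197×70/38 = 4533.0889 rpm, sense flips to −
mesh 6 [38T→82T]: ω = 4533.0889×38/82 = 2100.6997 rpm, sense flips to +
signed output speed = +2100.6997 rpm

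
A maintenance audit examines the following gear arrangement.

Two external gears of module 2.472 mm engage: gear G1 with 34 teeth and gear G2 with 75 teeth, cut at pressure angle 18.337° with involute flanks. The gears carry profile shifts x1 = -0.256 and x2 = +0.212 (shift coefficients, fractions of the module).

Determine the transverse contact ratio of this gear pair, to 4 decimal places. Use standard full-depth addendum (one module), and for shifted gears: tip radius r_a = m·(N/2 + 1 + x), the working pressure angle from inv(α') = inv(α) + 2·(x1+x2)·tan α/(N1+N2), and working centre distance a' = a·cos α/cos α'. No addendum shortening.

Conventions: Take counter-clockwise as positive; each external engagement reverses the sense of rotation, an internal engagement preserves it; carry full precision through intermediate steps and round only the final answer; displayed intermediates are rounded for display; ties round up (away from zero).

class = single-mesh tooth geometry [involute pair 34T × 75T, m = 2.472]
base radii: r_b1 = 39.890127, r_b2 = 87.992927
tip radii: r_a1 = 43.863168, r_a2 = 95.696064
inv(α') = inv(18.337°) + 2·(-0.256+0.212)·tan α/(34+75) = 0.01112633  ⇒  α' = 18.19628°
a' = a·cos α / cos α' = 134.7240·cos 18.337°/cos 18.19628° = 134.614828
action lengths: √(r_a1²−r_b1²) = 18.241581, √(r_a2²−r_b2²) = 37.616240
base pitch p_b = π·m·cos α = 7.371678
CR = (18.241581 + 37.616240 − 134.614828·sin 18.19628°)/7.371678 = 1.874907
contact ratio ≈ 1.8749

1.8749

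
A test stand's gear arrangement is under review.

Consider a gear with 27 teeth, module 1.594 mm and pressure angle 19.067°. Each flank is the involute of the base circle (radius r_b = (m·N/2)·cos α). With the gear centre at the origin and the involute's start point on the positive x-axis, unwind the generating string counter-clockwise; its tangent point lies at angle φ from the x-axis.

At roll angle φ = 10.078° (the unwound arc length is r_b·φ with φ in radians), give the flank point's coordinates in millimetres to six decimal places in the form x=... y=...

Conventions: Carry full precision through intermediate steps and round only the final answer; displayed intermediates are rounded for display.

recognized (one wheel, involute flank): single-mesh tooth geometry, m = 1.594, N = 27
pitch radius r_p = m·N/2 = 1.594·27/2 = 21.519000
base radius r_b = r_p·cos α = 21.519000·cos 19.067° = 20.338408
roll angle φ = 10.078° = 0.17589428 rad
x = r_b·(cos φ + φ·sin φ) = 20.650601
y = r_b·(sin φ − φ·cos φ) = 0.036780

x=20.650601 y=0.036780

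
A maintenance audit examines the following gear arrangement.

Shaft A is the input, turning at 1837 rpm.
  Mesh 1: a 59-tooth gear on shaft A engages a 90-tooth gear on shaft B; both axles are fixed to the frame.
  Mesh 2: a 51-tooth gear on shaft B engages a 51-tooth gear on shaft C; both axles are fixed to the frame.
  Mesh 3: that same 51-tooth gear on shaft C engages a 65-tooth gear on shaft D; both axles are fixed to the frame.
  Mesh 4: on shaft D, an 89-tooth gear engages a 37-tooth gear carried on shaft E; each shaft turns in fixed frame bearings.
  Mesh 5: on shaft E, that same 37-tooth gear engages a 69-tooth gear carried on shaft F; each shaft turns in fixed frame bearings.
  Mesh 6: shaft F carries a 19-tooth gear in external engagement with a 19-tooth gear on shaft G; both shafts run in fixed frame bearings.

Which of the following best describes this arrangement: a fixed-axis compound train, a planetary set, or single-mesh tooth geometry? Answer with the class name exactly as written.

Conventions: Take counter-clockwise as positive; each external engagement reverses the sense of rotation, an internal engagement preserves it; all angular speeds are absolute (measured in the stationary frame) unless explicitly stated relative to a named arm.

fixed-axis compound train

recognized (7 fixed axles, 6 meshes): fixed-axis compound train
classification: fixed-axis compound train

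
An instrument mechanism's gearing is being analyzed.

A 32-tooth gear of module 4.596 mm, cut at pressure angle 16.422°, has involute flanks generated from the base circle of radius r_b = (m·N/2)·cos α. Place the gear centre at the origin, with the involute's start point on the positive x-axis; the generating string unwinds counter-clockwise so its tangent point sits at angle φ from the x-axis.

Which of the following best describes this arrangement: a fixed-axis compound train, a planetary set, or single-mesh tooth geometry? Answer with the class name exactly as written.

recognized (one wheel, involute flank): single-mesh tooth geometry, m = 4.596, N = 32
classification: single-mesh tooth geometry

single-mesh tooth geometry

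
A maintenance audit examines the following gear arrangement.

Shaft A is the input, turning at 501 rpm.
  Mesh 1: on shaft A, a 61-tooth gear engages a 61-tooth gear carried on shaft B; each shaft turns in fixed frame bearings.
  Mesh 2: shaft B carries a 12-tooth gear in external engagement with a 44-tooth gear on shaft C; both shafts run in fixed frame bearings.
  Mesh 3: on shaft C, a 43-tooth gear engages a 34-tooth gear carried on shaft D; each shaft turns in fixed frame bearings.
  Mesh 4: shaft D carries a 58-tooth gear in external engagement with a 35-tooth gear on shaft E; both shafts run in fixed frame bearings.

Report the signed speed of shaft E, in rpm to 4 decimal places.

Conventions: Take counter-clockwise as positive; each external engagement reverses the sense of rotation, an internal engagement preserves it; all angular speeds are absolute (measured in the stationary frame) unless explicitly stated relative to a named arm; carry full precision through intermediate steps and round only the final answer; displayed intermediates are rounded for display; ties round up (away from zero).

+286.3623 rpm

4-mesh fixed-axis compound train (all bearings frame-fixed)
mesh 1 [61T→61T]: ω = 501.0000×61/61 = 501.0000 rpm, sense flips to −
mesh 2 [12T→44T]: ω = 501.0000×12/44 = 136.6364 rpm, sense flips to +
mesh 3 [43T→34T]: ω = 136.6364×43/34 = 172.8048 rpm, sense flips to −
mesh 4 [58T→35T]: ω = 172.8048×58/35 = 286.3623 rpm, sense flips to +
signed output speed = +286.3623 rpm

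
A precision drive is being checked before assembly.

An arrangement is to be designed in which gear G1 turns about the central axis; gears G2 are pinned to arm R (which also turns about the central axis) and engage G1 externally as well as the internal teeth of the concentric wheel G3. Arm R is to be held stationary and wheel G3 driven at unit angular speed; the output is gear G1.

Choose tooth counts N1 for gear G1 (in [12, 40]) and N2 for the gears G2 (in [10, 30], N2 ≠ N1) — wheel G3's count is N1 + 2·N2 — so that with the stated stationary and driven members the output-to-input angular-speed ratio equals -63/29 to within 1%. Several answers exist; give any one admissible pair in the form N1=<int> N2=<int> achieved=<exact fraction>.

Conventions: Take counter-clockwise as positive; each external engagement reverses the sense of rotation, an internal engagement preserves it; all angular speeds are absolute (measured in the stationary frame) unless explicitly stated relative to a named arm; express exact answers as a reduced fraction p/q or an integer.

N1=29 N2=17 achieved=-63/29

class = planetary set [ratio -63/29 wanted; Willis about the carrier]
Willis with ω_arm = 0: ω_sun/ω_ring = −N3/N1; set equal to -63/29  ⇒  N3/N1 = −(-63/29) = 63/29
N3 = N1 + 2·N2  ⇒  N2/N1 = (N3/N1 − 1)/2 = (63/29 − 1)/2 = 17/29
smallest multiple with N1 ≥ 12 and N2 ≥ 10: k = 1  ⇒  N1 = 1·29 = 29, N2 = 1·17 = 17 (N1 ≤ 40, N2 ≤ 30, N2 ≠ N1 ✓), N3 = 29 + 2·17 = 63
check: −N3/N1 with N1 = 29, N3 = 63 gives -63/29; |achieved − target| = 0 ≤ 63/2900 ✓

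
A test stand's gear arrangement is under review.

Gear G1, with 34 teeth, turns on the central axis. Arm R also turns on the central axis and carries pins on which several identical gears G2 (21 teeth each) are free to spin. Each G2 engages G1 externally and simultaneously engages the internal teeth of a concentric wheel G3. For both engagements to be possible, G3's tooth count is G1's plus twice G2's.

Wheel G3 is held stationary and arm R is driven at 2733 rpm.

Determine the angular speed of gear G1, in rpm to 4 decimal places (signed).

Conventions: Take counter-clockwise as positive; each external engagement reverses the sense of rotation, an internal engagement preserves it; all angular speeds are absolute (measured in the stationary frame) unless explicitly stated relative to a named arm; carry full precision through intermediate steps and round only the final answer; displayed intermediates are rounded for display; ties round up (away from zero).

+8842.0588 rpm

class = planetary set [G3 = 34+2·21 = 76; Willis about the carrier]
normalise by the input: solve with ω_arm = 1, then scale by 2733 rpm
ring teeth: 34 + 2·21 = 76
34(ω_sun−ω_arm) = −76(ω_ring−ω_arm),  ω_ring = 0, ω_arm = 1
ω_sun = 1 − (76/34)(0−1) = 55/17
scale: ω_sun = 55/17 × 2733 rpm = +8842.0588 rpm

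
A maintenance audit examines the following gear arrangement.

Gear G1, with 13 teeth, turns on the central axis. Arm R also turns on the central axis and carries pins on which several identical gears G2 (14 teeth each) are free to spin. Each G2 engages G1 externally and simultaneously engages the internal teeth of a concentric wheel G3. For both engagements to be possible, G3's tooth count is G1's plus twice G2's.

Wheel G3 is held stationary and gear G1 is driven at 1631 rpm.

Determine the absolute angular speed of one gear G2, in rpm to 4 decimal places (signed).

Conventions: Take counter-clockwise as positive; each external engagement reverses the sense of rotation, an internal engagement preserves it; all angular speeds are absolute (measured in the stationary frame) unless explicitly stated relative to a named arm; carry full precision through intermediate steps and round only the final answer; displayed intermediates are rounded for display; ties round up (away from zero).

topology: planetary set — G1 13T / G2 14T / G3 41T, arm = carrier (Willis)
normalise by the input: solve with ω_sun = 1, then scale by 1631 rpm
ring teeth: 13 + 2·14 = 41
13(ω_sun−ω_arm) = −41(ω_ring−ω_arm),  ω_ring = 0, ω_sun = 1
13(1−ω_arm) = −41(0−ω_arm)  ⇒  54·ω_arm = 13  ⇒  ω_arm = 13/54
sun–planet mesh: 13·(1−13/54) = −14·(ω_p−ω_arm)  ⇒  ω_p−ω_arm = -533/756
ω_p = 13/54 − 533/756 = -13/28
scale: ω_p = -13/28 × 1631 rpm = -757.2500 rpm

-757.2500 rpm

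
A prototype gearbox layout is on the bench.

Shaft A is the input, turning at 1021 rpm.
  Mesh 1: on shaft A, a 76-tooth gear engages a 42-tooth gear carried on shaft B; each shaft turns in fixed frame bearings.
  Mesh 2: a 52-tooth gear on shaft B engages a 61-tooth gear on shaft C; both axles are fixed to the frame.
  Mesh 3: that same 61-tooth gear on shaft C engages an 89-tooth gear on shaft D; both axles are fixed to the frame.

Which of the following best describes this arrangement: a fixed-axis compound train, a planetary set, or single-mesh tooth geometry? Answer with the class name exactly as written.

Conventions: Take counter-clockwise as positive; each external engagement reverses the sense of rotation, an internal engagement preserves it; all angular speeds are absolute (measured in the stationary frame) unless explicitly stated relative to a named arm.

3-mesh fixed-axis compound train (all bearings frame-fixed)
classification: fixed-axis compound train

fixed-axis compound train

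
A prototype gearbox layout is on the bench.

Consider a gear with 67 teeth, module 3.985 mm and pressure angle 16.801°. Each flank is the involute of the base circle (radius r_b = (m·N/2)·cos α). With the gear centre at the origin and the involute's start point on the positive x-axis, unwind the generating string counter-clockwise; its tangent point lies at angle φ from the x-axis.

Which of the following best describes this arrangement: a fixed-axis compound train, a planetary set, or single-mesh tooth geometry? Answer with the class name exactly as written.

single-mesh tooth geometry

topology: single-mesh involute geometry — m = 3.985, N = 67
classification: single-mesh tooth geometry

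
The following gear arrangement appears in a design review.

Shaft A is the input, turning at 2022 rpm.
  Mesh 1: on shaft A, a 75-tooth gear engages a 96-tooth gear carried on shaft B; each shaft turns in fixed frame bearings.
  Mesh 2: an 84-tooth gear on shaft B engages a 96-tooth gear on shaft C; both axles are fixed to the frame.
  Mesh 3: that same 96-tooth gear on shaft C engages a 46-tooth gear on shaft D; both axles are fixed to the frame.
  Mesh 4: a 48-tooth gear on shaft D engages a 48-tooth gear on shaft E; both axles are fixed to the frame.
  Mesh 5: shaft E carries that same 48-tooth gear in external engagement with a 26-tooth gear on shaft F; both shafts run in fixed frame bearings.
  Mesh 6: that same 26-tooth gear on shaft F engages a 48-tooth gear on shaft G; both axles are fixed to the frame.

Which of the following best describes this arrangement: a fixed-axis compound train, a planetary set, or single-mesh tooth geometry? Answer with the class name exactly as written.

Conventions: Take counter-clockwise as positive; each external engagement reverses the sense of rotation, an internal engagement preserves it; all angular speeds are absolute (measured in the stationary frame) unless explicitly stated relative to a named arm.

class = fixed-axis compound train [6 meshes; 6 ratios multiply, 6 sense flips]
classification: fixed-axis compound train

fixed-axis compound train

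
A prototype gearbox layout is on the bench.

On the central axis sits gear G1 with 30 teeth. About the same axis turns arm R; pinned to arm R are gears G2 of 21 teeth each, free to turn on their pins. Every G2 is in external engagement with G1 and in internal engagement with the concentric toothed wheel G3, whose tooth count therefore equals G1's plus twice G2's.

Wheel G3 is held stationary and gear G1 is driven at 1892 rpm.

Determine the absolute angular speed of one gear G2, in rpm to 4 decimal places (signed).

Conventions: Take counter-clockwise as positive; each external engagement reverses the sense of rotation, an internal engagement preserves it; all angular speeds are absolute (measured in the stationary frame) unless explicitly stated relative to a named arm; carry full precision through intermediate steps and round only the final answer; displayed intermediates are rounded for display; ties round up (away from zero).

topology: planetary set — G1 30T / G2 21T / G3 72T, arm = carrier (Willis)
normalise by the input: solve with ω_sun = 1, then scale by 1892 rpm
ring teeth: 30 + 2·21 = 72
30(ω_sun−ω_arm) = −72(ω_ring−ω_arm),  ω_ring = 0, ω_sun = 1
30(1−ω_arm) = −72(0−ω_arm)  ⇒  102·ω_arm = 30  ⇒  ω_arm = 5/17
sun–planet mesh: 30·(1−5/17) = −21·(ω_p−ω_arm)  ⇒  ω_p−ω_arm = -120/119
ω_p = 5/17 − 120/119 = -5/7
scale: ω_p = -5/7 × 1892 rpm = -1351.4286 rpm

-1351.4286 rpm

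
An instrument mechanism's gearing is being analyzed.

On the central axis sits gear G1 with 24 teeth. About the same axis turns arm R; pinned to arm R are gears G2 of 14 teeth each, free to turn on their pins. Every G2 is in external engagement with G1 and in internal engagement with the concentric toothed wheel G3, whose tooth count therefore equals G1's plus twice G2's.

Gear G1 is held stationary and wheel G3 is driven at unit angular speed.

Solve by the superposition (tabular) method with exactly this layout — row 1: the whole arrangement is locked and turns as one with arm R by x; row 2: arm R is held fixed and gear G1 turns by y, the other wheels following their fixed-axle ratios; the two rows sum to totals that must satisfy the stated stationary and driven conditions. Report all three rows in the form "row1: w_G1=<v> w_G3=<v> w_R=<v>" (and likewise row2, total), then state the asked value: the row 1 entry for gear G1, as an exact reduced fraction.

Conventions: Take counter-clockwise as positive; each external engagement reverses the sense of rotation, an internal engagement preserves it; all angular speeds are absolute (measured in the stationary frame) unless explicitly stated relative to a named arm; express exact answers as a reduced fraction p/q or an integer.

row1: w_G1=13/19 w_G3=13/19 w_R=13/19
row2: w_G1=-13/19 w_G3=6/19 w_R=0
total: w_G1=0 w_G3=1 w_R=13/19
asked value: 13/19

class = planetary set [G3 = 24+2·14 = 52; Willis about the carrier]
superposition row 1 [locked train]: every member turns x
superposition row 2 [arm held]: sun y, ring −(24/52)·y, arm 0
boundary: total ω_sun = x + y = 0 and total ω_ring = x − (24/52)·y = 1  ⇒  y = -13/19, x = 13/19
row 2 ring = −(24/52)·(-13/19) = 6/19
totals (row 1 + row 2): sun 13/19 + (-13/19) = 0, ring 13/19 + 6/19 = 1, arm 13/19 + 0 = 13/19
asked cell (row1, sun) = 13/19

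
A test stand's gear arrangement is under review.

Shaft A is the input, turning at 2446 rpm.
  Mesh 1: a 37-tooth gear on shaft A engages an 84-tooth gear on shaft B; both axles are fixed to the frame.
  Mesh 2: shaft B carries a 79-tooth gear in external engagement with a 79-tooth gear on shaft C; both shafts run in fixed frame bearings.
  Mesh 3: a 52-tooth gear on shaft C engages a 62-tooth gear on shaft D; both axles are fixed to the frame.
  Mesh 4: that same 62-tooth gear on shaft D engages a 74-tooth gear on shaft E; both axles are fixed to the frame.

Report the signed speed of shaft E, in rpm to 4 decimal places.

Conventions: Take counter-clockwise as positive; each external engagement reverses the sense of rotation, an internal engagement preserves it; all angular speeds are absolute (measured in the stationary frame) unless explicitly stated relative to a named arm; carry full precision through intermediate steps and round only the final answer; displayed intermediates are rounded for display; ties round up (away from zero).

+757.0952 rpm

recognized (5 fixed axles, 4 meshes): fixed-axis compound train
mesh 1 [37T→84T]: ω = 2446.0000×37/84 = 1077.4048 rpm, sense flips to −
mesh 2 [79T→79T]: ω = 1077.4048×79/79 = 1077.4048 rpm, sense flips to +
mesh 3 [52T→62T]: ω = 1077.4048×52/62 = 903.6298 rpm, sense flips to −
mesh 4 [62T→74T]: ω = 903.6298×62/74 = 757.0952 rpm, sense flips to +
signed output speed = +757.0952 rpm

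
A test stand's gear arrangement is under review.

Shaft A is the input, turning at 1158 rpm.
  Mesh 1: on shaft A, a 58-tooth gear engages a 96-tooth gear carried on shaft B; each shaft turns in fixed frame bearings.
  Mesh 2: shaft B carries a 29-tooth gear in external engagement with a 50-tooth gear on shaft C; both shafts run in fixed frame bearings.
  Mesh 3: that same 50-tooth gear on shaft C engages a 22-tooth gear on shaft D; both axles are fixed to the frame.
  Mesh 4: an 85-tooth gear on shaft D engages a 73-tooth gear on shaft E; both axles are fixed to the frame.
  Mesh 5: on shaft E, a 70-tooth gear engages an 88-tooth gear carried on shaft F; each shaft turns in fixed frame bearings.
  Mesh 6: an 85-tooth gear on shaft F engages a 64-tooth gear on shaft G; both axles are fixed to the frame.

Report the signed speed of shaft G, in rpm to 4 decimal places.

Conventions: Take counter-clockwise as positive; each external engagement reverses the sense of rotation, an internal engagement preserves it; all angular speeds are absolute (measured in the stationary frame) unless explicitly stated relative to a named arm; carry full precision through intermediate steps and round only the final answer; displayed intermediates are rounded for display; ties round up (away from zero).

+1134.4648 rpm

topology: fixed-axis compound train — 6 meshes, A→G
mesh 1 [58T→96T]: ω = 1158.0000×58/96 = 699.6250 rpm, sense flips to −
mesh 2 [29T→50T]: ω = 699.6250×29/50 = 405.7825 rpm, sense flips to +
mesh 3 [50T→22T]: ω = 405.7825×50/22 = 922.2330 rpm, sense flips to −
mesh 4 [85T→73T]: ω = 922.2330×85/73 = 1073.8329 rpm, sense flips to +
mesh 5 [70T→88T]: ω = 1073.8329×70/88 = 854.1853 rpm, sense flips to −
mesh 6 [85T→64T]: ω = 854.1853×85/64 = 1134.4648 rpm, sense flips to +
signed output speed = +1134.4648 rpm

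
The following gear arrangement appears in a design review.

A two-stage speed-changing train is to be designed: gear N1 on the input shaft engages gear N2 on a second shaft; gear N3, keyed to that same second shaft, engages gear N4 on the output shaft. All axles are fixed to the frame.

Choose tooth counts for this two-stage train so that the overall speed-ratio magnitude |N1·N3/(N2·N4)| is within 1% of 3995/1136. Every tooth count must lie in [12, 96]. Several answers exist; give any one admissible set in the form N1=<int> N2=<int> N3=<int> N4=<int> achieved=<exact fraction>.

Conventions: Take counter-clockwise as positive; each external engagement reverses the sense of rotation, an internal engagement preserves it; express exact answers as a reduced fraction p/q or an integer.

topology: fixed-axis compound train — 2 stages, target 3995/1136
target = 3995/1136 in lowest terms: an exact hit needs N1·N3 = k·3995 and N2·N4 = k·1136 for one integer k, every count in [12, 96]; additionally prefer no 1:1 stage (N1 ≠ N2, N3 ≠ N4)
k = 1: N1·N3 = 3995 = 47·85, N2·N4 = 1136 = 16·71
achieved = 47·85/(16·71) = 3995/1136; |achieved − target| = 0 ≤ 799/22720 ✓

N1=47 N2=16 N3=85 N4=71 achieved=3995/1136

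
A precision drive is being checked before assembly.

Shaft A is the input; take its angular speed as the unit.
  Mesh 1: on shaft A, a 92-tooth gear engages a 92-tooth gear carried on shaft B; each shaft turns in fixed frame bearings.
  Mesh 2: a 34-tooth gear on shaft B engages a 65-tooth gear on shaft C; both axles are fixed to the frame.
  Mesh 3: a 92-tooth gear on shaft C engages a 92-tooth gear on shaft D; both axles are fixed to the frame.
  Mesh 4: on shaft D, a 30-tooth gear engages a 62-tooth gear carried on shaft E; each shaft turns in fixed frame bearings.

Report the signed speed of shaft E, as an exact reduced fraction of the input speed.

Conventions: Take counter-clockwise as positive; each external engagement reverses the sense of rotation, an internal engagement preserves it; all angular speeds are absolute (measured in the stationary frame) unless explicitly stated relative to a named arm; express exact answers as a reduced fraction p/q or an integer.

4-mesh fixed-axis compound train (all bearings frame-fixed)
mesh 1 [92T→92T]: |ω|/ω_in = 1×92/92 = 1, sense flips to −
mesh 2 [34T→65T]: |ω|/ω_in = 1×34/65 = 34/65, sense flips to +
mesh 3 [92T→92T]: |ω|/ω_in = (34/65)×92/92 = 34/65, sense flips to −
mesh 4 [30T→62T]: |ω|/ω_in = (34/65)×30/62 = 102/403, sense flips to +
signed output speed (× input speed) = 102/403

102/403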